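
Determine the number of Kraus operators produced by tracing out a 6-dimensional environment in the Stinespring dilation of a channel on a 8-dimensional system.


Tracing out the environment in an orthonormal basis {|i>_E} gives Kraus operators K_i = <i|_E U |0>_E.
Number of Kraus operators = dim(H_env) = d_env
= 6

6


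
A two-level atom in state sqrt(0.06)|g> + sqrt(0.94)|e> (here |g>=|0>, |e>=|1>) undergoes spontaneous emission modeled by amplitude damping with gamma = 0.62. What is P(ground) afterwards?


For amplitude damping with parameter gamma on state sqrt(a)|0> + sqrt(b)|1>:
alpha^2 = 0.06, beta^2 = 0.94
P(|0>) = alpha^2 + gamma * beta^2
= 0.06 + 0.62 * 0.94
= 0.06 + 0.5828
= 0.6428

0.6428


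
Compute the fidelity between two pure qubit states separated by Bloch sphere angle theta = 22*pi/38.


For states separated by angle theta on Bloch sphere:
F = cos^2(theta/2)
theta = 22*pi/38 = 1.8188
theta/2 = 0.9094
cos(theta/2) = 0.6142
F = 0.3773

0.3773


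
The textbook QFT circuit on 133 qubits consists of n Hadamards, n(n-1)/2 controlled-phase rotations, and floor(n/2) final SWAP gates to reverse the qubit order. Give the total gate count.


Hadamard gates: 133
Controlled rotations: n*(n-1)/2 = 133*132/2 = 8778
SWAP gates: floor(n/2) = floor(133/2) = 66
Total = 133 + 8778 + 66
= 8977

8977


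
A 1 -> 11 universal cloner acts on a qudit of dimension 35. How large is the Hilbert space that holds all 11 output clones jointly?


Output space = H^(tensor 11) where dim(H) = 35
dim = 35^11
= 1225 (after 2 factors)
= 42875 (after 3 factors)
= 1500625 (after 4 factors)
= 52521875 (after 5 factors)
= 1838265625 (after 6 factors)
= 64339296875 (after 7 factors)
= 2251875390625 (after 8 factors)
= 78815638671875 (after 9 factors)
= 2758547353515625 (after 10 factors)
= 96549157373046875 (after 11 factors)
= 96549157373046875

96549157373046875


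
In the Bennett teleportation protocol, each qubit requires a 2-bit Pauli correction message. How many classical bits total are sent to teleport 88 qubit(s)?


Quantum teleportation requires 2 classical bits per qubit teleported.
88 qubit(s) -> 2 * 88 = 176 classical bits

176


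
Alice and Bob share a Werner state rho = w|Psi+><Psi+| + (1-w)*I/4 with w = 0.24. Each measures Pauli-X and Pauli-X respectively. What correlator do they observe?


|Psi+> = (|01> + |10>)/sqrt(2)
For the pure Bell state, <X_A X_B> = +1 (Bell-state Pauli correlator).
The maximally-mixed part I/4 has tr(I/4 * P tensor P) = 0 for any traceless Pauli P.
So <X_A X_B>_rho = w * (+1) + (1 - w) * 0
= 0.24 * (+1)
= 0.2400

0.2400


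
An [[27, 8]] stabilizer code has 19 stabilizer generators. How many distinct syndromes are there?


Each stabilizer generator gives a binary (+1 or -1) measurement outcome.
With 19 independent generators:
Total syndromes = 2^19
= 524288

524288


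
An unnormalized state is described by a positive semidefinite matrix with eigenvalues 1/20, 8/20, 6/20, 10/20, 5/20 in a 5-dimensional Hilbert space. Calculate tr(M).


tr(M) = sum of eigenvalues
= 1/20 + 8/20 + 6/20 + 10/20 + 5/20
= 30/20
= 1.5000

1.5000


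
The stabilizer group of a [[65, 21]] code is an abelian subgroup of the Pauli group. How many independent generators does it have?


For an [[n,k]] stabilizer code:
Number of stabilizer generators = n - k
= 65 - 21
= 44

44


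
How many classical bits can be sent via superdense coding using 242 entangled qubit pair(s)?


Superdense coding allows 2 classical bits per shared entangled pair.
242 pair(s) -> 2 * 242 = 484 classical bits

484


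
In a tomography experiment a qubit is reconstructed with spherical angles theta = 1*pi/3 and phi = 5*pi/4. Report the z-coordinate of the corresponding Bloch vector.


theta = 1.0472, phi = 3.9270
r_z = cos(theta) = 0.5000

0.5000


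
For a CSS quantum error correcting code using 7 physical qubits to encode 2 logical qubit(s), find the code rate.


Code rate R = k/n
= 2/7
= 0.2857

0.2857


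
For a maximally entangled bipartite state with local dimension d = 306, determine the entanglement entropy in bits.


For a maximally entangled state in d x d:
S = log2(d) = log2(306)
= 8.2574

8.2574


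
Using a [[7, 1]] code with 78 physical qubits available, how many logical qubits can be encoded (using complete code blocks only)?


Each code block uses 7 physical qubits for 1 logical qubit(s).
Number of complete blocks = floor(78 / 7) = 11
Logical qubits = 11 * 1
= 11

11


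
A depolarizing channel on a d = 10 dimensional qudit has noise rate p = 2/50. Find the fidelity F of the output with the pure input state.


F = (1-p) + p/d
= (1 - 0.0400) + 0.0400/10
= 0.9600 + 0.0040
= 0.9640

0.9640


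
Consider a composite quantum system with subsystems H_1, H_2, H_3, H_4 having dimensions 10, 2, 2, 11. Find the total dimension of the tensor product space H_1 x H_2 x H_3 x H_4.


dim(H_1 x H_2 x H_3 x H_4) = 10 * 2 * 2 * 11
= 20 * 2 * 11
= 40 * 11
= 440

440


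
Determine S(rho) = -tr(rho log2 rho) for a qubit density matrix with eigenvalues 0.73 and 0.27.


S = -p*log2(p) - (1-p)*log2(1-p)
p = 0.7300, 1-p = 0.2700
= -0.7300 * log2(0.7300) - 0.2700 * log2(0.2700)
= -(-0.3314) - (-0.5100)
= 0.8415

0.8415


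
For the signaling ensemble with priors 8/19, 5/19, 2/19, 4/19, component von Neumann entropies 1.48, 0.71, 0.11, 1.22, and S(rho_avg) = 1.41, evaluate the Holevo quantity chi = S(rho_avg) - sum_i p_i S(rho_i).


chi = S(rho) - sum_i p_i * S(rho_i)
Weighted entropy = 8/19 * 1.48 + 5/19 * 0.71 + 2/19 * 0.11 + 4/19 * 1.22
= 1.0784
chi = 1.41 - 1.0784
= 0.3316

0.3316


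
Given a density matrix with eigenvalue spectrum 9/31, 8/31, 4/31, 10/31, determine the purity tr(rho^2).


tr(rho^2) = sum of eigenvalues squared
= (9/31)^2 + (8/31)^2 + (4/31)^2 + (10/31)^2
= (81 + 64 + 16 + 100) / 961
= 261/961
= 0.2716

0.2716


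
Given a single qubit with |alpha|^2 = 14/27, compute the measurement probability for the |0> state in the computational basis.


|alpha|^2 = 14/27 = 0.5185
|beta|^2 = 1 - 14/27 = 13/27 = 0.4815
P(|0>) = |alpha|^2 = 0.5185

0.5185


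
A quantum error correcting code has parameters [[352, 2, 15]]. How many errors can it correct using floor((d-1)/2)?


Code parameters: [[352, 2, 15]], distance d = 15.
Number of correctable errors = floor((d-1)/2)
= floor((15 - 1)/2)
= floor(14/2)
= 7

7


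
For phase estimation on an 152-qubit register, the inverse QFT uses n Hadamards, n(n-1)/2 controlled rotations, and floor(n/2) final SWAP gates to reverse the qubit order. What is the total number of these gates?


Hadamard gates: 152
Controlled rotations: n*(n-1)/2 = 152*151/2 = 11476
SWAP gates: floor(n/2) = floor(152/2) = 76
Total = 152 + 11476 + 76
= 11704

11704


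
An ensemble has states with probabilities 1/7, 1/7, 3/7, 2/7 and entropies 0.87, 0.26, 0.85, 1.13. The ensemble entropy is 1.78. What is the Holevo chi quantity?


chi = S(rho) - sum_i p_i * S(rho_i)
Weighted entropy = 1/7 * 0.87 + 1/7 * 0.26 + 3/7 * 0.85 + 2/7 * 1.13
= 0.8486
chi = 1.78 - 0.8486
= 0.9314

0.9314


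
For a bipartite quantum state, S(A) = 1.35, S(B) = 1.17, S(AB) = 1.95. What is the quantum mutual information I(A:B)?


I(A:B) = S(A) + S(B) - S(AB)
= 1.35 + 1.17 - 1.95
= 0.5700

0.5700


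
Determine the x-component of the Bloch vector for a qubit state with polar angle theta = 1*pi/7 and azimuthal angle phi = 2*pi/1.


theta = 0.4488, phi = 6.2832
r_x = sin(theta)*cos(phi) = 0.4339 * 1.0000
r_x = 0.4339

0.4339


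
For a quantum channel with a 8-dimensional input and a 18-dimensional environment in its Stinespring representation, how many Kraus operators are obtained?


Tracing out the environment in an orthonormal basis {|i>_E} gives Kraus operators K_i = <i|_E U |0>_E.
Number of Kraus operators = dim(H_env) = d_env
= 18

18


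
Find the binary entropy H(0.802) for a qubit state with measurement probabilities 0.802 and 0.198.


S = -p*log2(p) - (1-p)*log2(1-p)
p = 0.8020, 1-p = 0.1980
= -0.8020 * log2(0.8020) - 0.1980 * log2(0.1980)
= -(-0.2553) - (-0.4626)
= 0.7179

0.7179


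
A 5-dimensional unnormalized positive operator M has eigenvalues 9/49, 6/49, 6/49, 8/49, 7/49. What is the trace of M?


tr(M) = sum of eigenvalues
= 9/49 + 6/49 + 6/49 + 8/49 + 7/49
= 36/49
= 0.7347

0.7347


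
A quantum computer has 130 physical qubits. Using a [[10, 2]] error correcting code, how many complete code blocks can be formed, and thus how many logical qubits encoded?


Each code block uses 10 physical qubits for 2 logical qubit(s).
Number of complete blocks = floor(130 / 10) = 13
Logical qubits = 13 * 2
= 26

26


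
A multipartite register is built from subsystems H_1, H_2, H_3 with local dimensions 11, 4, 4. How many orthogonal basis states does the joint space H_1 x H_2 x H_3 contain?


dim(H_1 x H_2 x H_3) = 11 * 4 * 4
= 44 * 4
= 176

176


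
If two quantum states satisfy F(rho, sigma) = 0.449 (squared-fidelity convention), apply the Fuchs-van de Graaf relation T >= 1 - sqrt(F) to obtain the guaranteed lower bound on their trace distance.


Fuchs-van de Graaf (squared-fidelity convention): 1 - sqrt(F) <= T <= sqrt(1 - F).
Lower bound: T >= 1 - sqrt(F)
sqrt(F) = sqrt(0.449) = 0.6701
T >= 1 - 0.6701
T >= 0.3299

0.3299


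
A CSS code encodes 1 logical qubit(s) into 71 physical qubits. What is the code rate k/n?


Code rate R = k/n
= 1/71
= 0.0141

0.0141


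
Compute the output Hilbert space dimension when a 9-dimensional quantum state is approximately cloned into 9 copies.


Output space = H^(tensor 9) where dim(H) = 9
dim = 9^9
= 81 (after 2 factors)
= 729 (after 3 factors)
= 6561 (after 4 factors)
= 59049 (after 5 factors)
= 531441 (after 6 factors)
= 4782969 (after 7 factors)
= 43046721 (after 8 factors)
= 387420489 (after 9 factors)
= 387420489

387420489


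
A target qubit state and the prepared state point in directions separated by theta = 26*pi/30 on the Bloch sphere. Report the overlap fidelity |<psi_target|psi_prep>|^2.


For states separated by angle theta on Bloch sphere:
F = cos^2(theta/2)
theta = 26*pi/30 = 2.7227
theta/2 = 1.3614
cos(theta/2) = 0.2079
F = 0.0432

0.0432


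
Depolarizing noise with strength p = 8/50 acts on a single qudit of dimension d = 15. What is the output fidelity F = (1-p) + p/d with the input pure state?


F = (1-p) + p/d
= (1 - 0.1600) + 0.1600/15
= 0.8400 + 0.0107
= 0.8507

0.8507


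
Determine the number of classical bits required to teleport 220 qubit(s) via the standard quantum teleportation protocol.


Quantum teleportation requires 2 classical bits per qubit teleported.
220 qubit(s) -> 2 * 220 = 440 classical bits

440


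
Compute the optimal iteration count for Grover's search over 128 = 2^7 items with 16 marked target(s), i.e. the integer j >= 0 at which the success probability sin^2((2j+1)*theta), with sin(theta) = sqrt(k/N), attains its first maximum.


After j Grover iterations the success probability is P(j) = sin^2((2j+1)*theta), where sin(theta) = sqrt(k/N).
N = 2^7 = 128, k = 16
sin(theta) = sqrt(k/N) = 0.3535533906
theta = arcsin(sqrt(k/N)) = 0.3613671239 rad
P(j) reaches its first maximum when (2j+1)*theta is as close as possible to pi/2, i.e. j = round(pi/(4*theta) - 1/2).
pi/(4*theta) - 1/2 = 1.6734
(For comparison, the common estimate pi/4 * sqrt(N/k) = 2.2214; the exact maximiser is used here.)
Optimal iterations = 2

2


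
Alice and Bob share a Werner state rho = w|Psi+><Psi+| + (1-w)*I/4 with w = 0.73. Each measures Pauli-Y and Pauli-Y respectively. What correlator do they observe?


|Psi+> = (|01> + |10>)/sqrt(2)
For the pure Bell state, <Y_A Y_B> = +1 (Bell-state Pauli correlator).
The maximally-mixed part I/4 has tr(I/4 * P tensor P) = 0 for any traceless Pauli P.
So <Y_A Y_B>_rho = w * (+1) + (1 - w) * 0
= 0.73 * (+1)
= 0.7300

0.7300


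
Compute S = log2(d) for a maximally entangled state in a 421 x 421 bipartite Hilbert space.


For a maximally entangled state in d x d:
S = log2(d) = log2(421)
= 8.7177

8.7177


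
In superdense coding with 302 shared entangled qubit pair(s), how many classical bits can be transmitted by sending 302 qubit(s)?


Superdense coding allows 2 classical bits per shared entangled pair.
302 pair(s) -> 2 * 302 = 604 classical bits

604


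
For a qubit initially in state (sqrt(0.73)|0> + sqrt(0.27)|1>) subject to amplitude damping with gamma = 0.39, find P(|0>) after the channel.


For amplitude damping with parameter gamma on state sqrt(a)|0> + sqrt(b)|1>:
alpha^2 = 0.73, beta^2 = 0.27
P(|0>) = alpha^2 + gamma * beta^2
= 0.73 + 0.39 * 0.27
= 0.73 + 0.1053
= 0.8353

0.8353


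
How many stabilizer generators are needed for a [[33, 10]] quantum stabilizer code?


For an [[n,k]] stabilizer code:
Number of stabilizer generators = n - k
= 33 - 10
= 23

23


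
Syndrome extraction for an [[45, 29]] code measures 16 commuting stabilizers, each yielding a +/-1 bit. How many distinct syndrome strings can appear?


Each stabilizer generator gives a binary (+1 or -1) measurement outcome.
With 16 independent generators:
Total syndromes = 2^16
= 65536

65536


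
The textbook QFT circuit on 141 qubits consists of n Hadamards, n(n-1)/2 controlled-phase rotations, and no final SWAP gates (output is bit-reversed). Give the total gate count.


Hadamard gates: 141
Controlled rotations: n*(n-1)/2 = 141*140/2 = 9870
SWAP gates: 0 (omitted)
Total = 141 + 9870
= 10011

10011


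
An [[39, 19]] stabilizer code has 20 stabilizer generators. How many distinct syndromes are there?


Each stabilizer generator gives a binary (+1 or -1) measurement outcome.
With 20 independent generators:
Total syndromes = 2^20
= 1048576

1048576


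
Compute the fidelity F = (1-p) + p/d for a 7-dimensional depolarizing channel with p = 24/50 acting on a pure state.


F = (1-p) + p/d
= (1 - 0.4800) + 0.4800/7
= 0.5200 + 0.0686
= 0.5886

0.5886


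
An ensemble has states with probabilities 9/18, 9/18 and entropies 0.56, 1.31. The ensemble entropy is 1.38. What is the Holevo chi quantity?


chi = S(rho) - sum_i p_i * S(rho_i)
Weighted entropy = 9/18 * 0.56 + 9/18 * 1.31
= 0.9350
chi = 1.38 - 0.9350
= 0.4450

0.4450


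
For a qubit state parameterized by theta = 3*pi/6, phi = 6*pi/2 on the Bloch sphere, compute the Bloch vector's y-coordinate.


theta = 1.5708, phi = 9.4248
r_y = sin(theta)*sin(phi) = 1.0000 * 0.0000
r_y = 0.0000

0.0000


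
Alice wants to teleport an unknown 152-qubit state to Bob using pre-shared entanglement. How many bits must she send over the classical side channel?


Quantum teleportation requires 2 classical bits per qubit teleported.
152 qubit(s) -> 2 * 152 = 304 classical bits

304


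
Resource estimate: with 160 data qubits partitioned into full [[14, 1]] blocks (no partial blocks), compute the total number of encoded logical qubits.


Each code block uses 14 physical qubits for 1 logical qubit(s).
Number of complete blocks = floor(160 / 14) = 11
Logical qubits = 11 * 1
= 11

11


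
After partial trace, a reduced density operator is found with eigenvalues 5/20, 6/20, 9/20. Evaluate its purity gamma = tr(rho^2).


tr(rho^2) = sum of eigenvalues squared
= (5/20)^2 + (6/20)^2 + (9/20)^2
= (25 + 36 + 81) / 400
= 142/400
= 0.3550

0.3550


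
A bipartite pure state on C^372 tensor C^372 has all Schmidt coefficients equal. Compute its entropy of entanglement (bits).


For a maximally entangled state in d x d:
S = log2(d) = log2(372)
= 8.5392

8.5392


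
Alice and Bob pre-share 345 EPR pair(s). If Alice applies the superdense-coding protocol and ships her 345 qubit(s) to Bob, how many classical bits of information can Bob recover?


Superdense coding allows 2 classical bits per shared entangled pair.
345 pair(s) -> 2 * 345 = 690 classical bits

690


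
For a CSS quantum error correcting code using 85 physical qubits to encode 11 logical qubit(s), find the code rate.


Code rate R = k/n
= 11/85
= 0.1294

0.1294


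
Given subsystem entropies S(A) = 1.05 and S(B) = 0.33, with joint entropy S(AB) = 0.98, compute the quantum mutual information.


I(A:B) = S(A) + S(B) - S(AB)
= 1.05 + 0.33 - 0.98
= 0.4000

0.4000


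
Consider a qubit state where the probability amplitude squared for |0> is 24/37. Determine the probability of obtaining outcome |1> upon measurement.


|alpha|^2 = 24/37 = 0.6486
|beta|^2 = 1 - 24/37 = 13/37 = 0.3514
P(|1>) = |beta|^2 = 0.3514

0.3514


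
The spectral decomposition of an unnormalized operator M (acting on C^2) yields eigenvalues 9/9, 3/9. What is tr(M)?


tr(M) = sum of eigenvalues
= 9/9 + 3/9
= 12/9
= 1.3333

1.3333


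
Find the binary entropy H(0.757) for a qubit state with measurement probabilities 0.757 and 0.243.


S = -p*log2(p) - (1-p)*log2(1-p)
p = 0.7570, 1-p = 0.2430
= -0.7570 * log2(0.7570) - 0.2430 * log2(0.2430)
= -(-0.3040) - (-0.4960)
= 0.8000

0.8000


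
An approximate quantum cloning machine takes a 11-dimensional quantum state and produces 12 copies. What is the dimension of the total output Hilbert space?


Output space = H^(tensor 12) where dim(H) = 11
dim = 11^12
= 121 (after 2 factors)
= 1331 (after 3 factors)
= 14641 (after 4 factors)
= 161051 (after 5 factors)
= 1771561 (after 6 factors)
= 19487171 (after 7 factors)
= 214358881 (after 8 factors)
= 2357947691 (after 9 factors)
= 25937424601 (after 10 factors)
= 285311670611 (after 11 factors)
= 3138428376721 (after 12 factors)
= 3138428376721

3138428376721


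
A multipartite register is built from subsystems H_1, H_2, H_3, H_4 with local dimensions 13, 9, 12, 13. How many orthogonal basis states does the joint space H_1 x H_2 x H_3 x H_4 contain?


dim(H_1 x H_2 x H_3 x H_4) = 13 * 9 * 12 * 13
= 117 * 12 * 13
= 1404 * 13
= 18252

18252


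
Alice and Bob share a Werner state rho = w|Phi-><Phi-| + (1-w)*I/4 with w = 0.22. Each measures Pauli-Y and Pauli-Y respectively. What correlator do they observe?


|Phi-> = (|00> - |11>)/sqrt(2)
For the pure Bell state, <Y_A Y_B> = +1 (Bell-state Pauli correlator).
The maximally-mixed part I/4 has tr(I/4 * P tensor P) = 0 for any traceless Pauli P.
So <Y_A Y_B>_rho = w * (+1) + (1 - w) * 0
= 0.22 * (+1)
= 0.2200

0.2200


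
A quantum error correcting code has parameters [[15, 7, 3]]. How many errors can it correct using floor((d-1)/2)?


Code parameters: [[15, 7, 3]], distance d = 3.
Number of correctable errors = floor((d-1)/2)
= floor((3 - 1)/2)
= floor(2/2)
= 1

1


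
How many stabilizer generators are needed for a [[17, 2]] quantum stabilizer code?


For an [[n,k]] stabilizer code:
Number of stabilizer generators = n - k
= 17 - 2
= 15

15


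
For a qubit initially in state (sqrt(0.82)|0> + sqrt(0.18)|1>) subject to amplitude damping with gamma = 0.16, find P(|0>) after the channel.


For amplitude damping with parameter gamma on state sqrt(a)|0> + sqrt(b)|1>:
alpha^2 = 0.82, beta^2 = 0.18
P(|0>) = alpha^2 + gamma * beta^2
= 0.82 + 0.16 * 0.18
= 0.82 + 0.0288
= 0.8488

0.8488


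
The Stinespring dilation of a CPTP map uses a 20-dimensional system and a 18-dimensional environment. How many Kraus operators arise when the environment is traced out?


Tracing out the environment in an orthonormal basis {|i>_E} gives Kraus operators K_i = <i|_E U |0>_E.
Number of Kraus operators = dim(H_env) = d_env
= 18

18


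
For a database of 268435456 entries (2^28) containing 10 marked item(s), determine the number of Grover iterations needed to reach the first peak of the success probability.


After j Grover iterations the success probability is P(j) = sin^2((2j+1)*theta), where sin(theta) = sqrt(k/N).
N = 2^28 = 268435456, k = 10
sin(theta) = sqrt(k/N) = 0.0001930101111
theta = arcsin(sqrt(k/N)) = 0.0001930101123 rad
P(j) reaches its first maximum when (2j+1)*theta is as close as possible to pi/2, i.e. j = round(pi/(4*theta) - 1/2).
pi/(4*theta) - 1/2 = 4068.7073
(For comparison, the common estimate pi/4 * sqrt(N/k) = 4069.2074; the exact maximiser is used here.)
Optimal iterations = 4069

4069


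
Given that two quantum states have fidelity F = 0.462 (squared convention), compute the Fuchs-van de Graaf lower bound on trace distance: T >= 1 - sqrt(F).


Fuchs-van de Graaf (squared-fidelity convention): 1 - sqrt(F) <= T <= sqrt(1 - F).
Lower bound: T >= 1 - sqrt(F)
sqrt(F) = sqrt(0.462) = 0.6797
T >= 1 - 0.6797
T >= 0.3203

0.3203


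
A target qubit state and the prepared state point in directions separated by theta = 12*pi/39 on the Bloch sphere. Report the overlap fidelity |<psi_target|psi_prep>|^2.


For states separated by angle theta on Bloch sphere:
F = cos^2(theta/2)
theta = 12*pi/39 = 0.9666
theta/2 = 0.4833
cos(theta/2) = 0.8855
F = 0.7840

0.7840


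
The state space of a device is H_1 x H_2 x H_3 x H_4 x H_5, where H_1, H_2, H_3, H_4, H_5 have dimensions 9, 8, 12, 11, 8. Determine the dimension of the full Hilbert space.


dim(H_1 x H_2 x H_3 x H_4 x H_5) = 9 * 8 * 12 * 11 * 8
= 72 * 12 * 11 * 8
= 864 * 11 * 8
= 9504 * 8
= 76032

76032


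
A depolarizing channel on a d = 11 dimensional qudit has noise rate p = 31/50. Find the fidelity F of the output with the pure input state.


F = (1-p) + p/d
= (1 - 0.6200) + 0.6200/11
= 0.3800 + 0.0564
= 0.4364

0.4364


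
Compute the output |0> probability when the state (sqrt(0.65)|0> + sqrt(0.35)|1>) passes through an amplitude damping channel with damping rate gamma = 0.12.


For amplitude damping with parameter gamma on state sqrt(a)|0> + sqrt(b)|1>:
alpha^2 = 0.65, beta^2 = 0.35
P(|0>) = alpha^2 + gamma * beta^2
= 0.65 + 0.12 * 0.35
= 0.65 + 0.0420
= 0.6920

0.6920


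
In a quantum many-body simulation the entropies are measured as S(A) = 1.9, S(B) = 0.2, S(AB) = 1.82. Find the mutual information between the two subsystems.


I(A:B) = S(A) + S(B) - S(AB)
= 1.9 + 0.2 - 1.82
= 0.2800

0.2800


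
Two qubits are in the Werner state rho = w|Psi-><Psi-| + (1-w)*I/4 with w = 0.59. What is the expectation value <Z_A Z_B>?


|Psi-> = (|01> - |10>)/sqrt(2)
For the pure Bell state, <Z_A Z_B> = -1 (Bell-state Pauli correlator).
The maximally-mixed part I/4 has tr(I/4 * P tensor P) = 0 for any traceless Pauli P.
So <Z_A Z_B>_rho = w * (-1) + (1 - w) * 0
= 0.59 * (-1)
= -0.5900

-0.5900


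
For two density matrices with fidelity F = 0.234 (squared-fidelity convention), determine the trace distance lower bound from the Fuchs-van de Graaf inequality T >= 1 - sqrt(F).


Fuchs-van de Graaf (squared-fidelity convention): 1 - sqrt(F) <= T <= sqrt(1 - F).
Lower bound: T >= 1 - sqrt(F)
sqrt(F) = sqrt(0.234) = 0.4837
T >= 1 - 0.4837
T >= 0.5163

0.5163


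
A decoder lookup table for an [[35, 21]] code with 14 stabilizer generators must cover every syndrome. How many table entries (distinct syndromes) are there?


Each stabilizer generator gives a binary (+1 or -1) measurement outcome.
With 14 independent generators:
Total syndromes = 2^14
= 16384

16384


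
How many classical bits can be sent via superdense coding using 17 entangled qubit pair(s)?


Superdense coding allows 2 classical bits per shared entangled pair.
17 pair(s) -> 2 * 17 = 34 classical bits

34


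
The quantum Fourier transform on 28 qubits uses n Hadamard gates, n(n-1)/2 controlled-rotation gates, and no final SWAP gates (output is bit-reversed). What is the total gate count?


Hadamard gates: 28
Controlled rotations: n*(n-1)/2 = 28*27/2 = 378
SWAP gates: 0 (omitted)
Total = 28 + 378
= 406

406


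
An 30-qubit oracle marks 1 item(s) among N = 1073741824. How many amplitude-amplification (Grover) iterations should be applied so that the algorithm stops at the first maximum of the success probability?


After j Grover iterations the success probability is P(j) = sin^2((2j+1)*theta), where sin(theta) = sqrt(k/N).
N = 2^30 = 1073741824, k = 1
sin(theta) = sqrt(k/N) = 3.051757812e-05
theta = arcsin(sqrt(k/N)) = 3.051757813e-05 rad
P(j) reaches its first maximum when (2j+1)*theta is as close as possible to pi/2, i.e. j = round(pi/(4*theta) - 1/2).
pi/(4*theta) - 1/2 = 25735.4270
(For comparison, the common estimate pi/4 * sqrt(N/k) = 25735.9270; the exact maximiser is used here.)
Optimal iterations = 25735

25735


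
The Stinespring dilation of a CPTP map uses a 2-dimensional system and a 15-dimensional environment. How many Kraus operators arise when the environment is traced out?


Tracing out the environment in an orthonormal basis {|i>_E} gives Kraus operators K_i = <i|_E U |0>_E.
Number of Kraus operators = dim(H_env) = d_env
= 15

15


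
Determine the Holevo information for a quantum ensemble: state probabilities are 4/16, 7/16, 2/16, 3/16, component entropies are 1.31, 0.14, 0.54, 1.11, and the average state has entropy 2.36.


chi = S(rho) - sum_i p_i * S(rho_i)
Weighted entropy = 4/16 * 1.31 + 7/16 * 0.14 + 2/16 * 0.54 + 3/16 * 1.11
= 0.6644
chi = 2.36 - 0.6644
= 1.6956

1.6956


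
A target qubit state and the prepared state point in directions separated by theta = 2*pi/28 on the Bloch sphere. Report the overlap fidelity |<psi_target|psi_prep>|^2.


For states separated by angle theta on Bloch sphere:
F = cos^2(theta/2)
theta = 2*pi/28 = 0.2244
theta/2 = 0.1122
cos(theta/2) = 0.9937
F = 0.9875

0.9875


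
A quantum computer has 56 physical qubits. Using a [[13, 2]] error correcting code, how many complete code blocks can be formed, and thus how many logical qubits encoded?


Each code block uses 13 physical qubits for 2 logical qubit(s).
Number of complete blocks = floor(56 / 13) = 4
Logical qubits = 4 * 2
= 8

8


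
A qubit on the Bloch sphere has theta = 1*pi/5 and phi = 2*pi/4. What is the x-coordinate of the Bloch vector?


theta = 0.6283, phi = 1.5708
r_x = sin(theta)*cos(phi) = 0.5878 * 0.0000
r_x = 0.0000

0.0000


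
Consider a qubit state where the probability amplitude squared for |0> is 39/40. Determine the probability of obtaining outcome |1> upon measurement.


|alpha|^2 = 39/40 = 0.9750
|beta|^2 = 1 - 39/40 = 1/40 = 0.0250
P(|1>) = |beta|^2 = 0.0250

0.0250


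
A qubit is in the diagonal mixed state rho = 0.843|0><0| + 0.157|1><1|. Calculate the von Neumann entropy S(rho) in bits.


S = -p*log2(p) - (1-p)*log2(1-p)
p = 0.8430, 1-p = 0.1570
= -0.8430 * log2(0.8430) - 0.1570 * log2(0.1570)
= -(-0.2077) - (-0.4194)
= 0.6271

0.6271


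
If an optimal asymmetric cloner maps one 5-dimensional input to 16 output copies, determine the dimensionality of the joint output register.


Output space = H^(tensor 16) where dim(H) = 5
dim = 5^16
= 25 (after 2 factors)
= 125 (after 3 factors)
= 625 (after 4 factors)
= 3125 (after 5 factors)
= 15625 (after 6 factors)
= 78125 (after 7 factors)
= 390625 (after 8 factors)
= 1953125 (after 9 factors)
= 9765625 (after 10 factors)
= 48828125 (after 11 factors)
= 244140625 (after 12 factors)
= 1220703125 (after 13 factors)
= 6103515625 (after 14 factors)
= 30517578125 (after 15 factors)
= 152587890625 (after 16 factors)
= 152587890625

152587890625


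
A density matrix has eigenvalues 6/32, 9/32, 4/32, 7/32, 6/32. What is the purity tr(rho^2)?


tr(rho^2) = sum of eigenvalues squared
= (6/32)^2 + (9/32)^2 + (4/32)^2 + (7/32)^2 + (6/32)^2
= (36 + 81 + 16 + 49 + 36) / 1024
= 218/1024
= 0.2129

0.2129


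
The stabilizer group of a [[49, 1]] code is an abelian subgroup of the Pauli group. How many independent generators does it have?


For an [[n,k]] stabilizer code:
Number of stabilizer generators = n - k
= 49 - 1
= 48

48


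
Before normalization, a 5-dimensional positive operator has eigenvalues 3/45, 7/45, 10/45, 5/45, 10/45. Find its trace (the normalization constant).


tr(M) = sum of eigenvalues
= 3/45 + 7/45 + 10/45 + 5/45 + 10/45
= 35/45
= 0.7778

0.7778


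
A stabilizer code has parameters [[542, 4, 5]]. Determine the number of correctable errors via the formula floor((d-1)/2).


Code parameters: [[542, 4, 5]], distance d = 5.
Number of correctable errors = floor((d-1)/2)
= floor((5 - 1)/2)
= floor(4/2)
= 2

2


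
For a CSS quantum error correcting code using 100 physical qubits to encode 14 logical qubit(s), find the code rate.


Code rate R = k/n
= 14/100
= 0.1400

0.1400


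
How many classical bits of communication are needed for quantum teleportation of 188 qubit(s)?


Quantum teleportation requires 2 classical bits per qubit teleported.
188 qubit(s) -> 2 * 188 = 376 classical bits

376


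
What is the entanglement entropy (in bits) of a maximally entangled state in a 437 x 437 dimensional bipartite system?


For a maximally entangled state in d x d:
S = log2(d) = log2(437)
= 8.7715

8.7715


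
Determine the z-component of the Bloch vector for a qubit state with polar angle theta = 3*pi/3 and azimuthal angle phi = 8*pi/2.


theta = 3.1416, phi = 12.5664
r_z = cos(theta) = -1.0000

-1.0000


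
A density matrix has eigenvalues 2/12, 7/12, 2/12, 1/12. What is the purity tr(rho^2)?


tr(rho^2) = sum of eigenvalues squared
= (2/12)^2 + (7/12)^2 + (2/12)^2 + (1/12)^2
= (4 + 49 + 4 + 1) / 144
= 58/144
= 0.4028

0.4028


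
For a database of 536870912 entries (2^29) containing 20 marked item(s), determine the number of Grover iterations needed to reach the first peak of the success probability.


After j Grover iterations the success probability is P(j) = sin^2((2j+1)*theta), where sin(theta) = sqrt(k/N).
N = 2^29 = 536870912, k = 20
sin(theta) = sqrt(k/N) = 0.0001930101111
theta = arcsin(sqrt(k/N)) = 0.0001930101123 rad
P(j) reaches its first maximum when (2j+1)*theta is as close as possible to pi/2, i.e. j = round(pi/(4*theta) - 1/2).
pi/(4*theta) - 1/2 = 4068.7073
(For comparison, the common estimate pi/4 * sqrt(N/k) = 4069.2074; the exact maximiser is used here.)
Optimal iterations = 4069

4069


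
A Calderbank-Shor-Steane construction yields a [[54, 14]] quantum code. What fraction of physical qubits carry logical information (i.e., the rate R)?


Code rate R = k/n
= 14/54
= 0.2593

0.2593


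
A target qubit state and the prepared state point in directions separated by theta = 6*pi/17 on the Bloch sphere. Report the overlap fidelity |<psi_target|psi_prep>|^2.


For states separated by angle theta on Bloch sphere:
F = cos^2(theta/2)
theta = 6*pi/17 = 1.1088
theta/2 = 0.5544
cos(theta/2) = 0.8502
F = 0.7229

0.7229


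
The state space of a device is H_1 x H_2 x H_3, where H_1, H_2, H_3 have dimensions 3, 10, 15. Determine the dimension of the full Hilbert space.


dim(H_1 x H_2 x H_3) = 3 * 10 * 15
= 30 * 15
= 450

450


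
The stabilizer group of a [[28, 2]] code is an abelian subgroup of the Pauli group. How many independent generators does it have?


For an [[n,k]] stabilizer code:
Number of stabilizer generators = n - k
= 28 - 2
= 26

26


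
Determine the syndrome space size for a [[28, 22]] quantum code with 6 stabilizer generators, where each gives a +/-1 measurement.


Each stabilizer generator gives a binary (+1 or -1) measurement outcome.
With 6 independent generators:
Total syndromes = 2^6
= 64

64


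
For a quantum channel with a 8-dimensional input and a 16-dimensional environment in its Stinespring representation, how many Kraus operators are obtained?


Tracing out the environment in an orthonormal basis {|i>_E} gives Kraus operators K_i = <i|_E U |0>_E.
Number of Kraus operators = dim(H_env) = d_env
= 16

16


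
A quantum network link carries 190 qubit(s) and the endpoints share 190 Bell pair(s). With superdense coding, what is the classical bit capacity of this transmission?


Superdense coding allows 2 classical bits per shared entangled pair.
190 pair(s) -> 2 * 190 = 380 classical bits

380


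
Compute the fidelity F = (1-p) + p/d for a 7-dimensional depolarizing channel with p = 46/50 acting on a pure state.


F = (1-p) + p/d
= (1 - 0.9200) + 0.9200/7
= 0.0800 + 0.1314
= 0.2114

0.2114


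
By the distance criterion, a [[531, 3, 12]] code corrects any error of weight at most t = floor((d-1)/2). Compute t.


Code parameters: [[531, 3, 12]], distance d = 12.
Number of correctable errors = floor((d-1)/2)
= floor((12 - 1)/2)
= floor(11/2)
= 5

5


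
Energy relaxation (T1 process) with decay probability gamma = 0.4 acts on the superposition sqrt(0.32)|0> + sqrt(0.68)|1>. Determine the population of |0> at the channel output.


For amplitude damping with parameter gamma on state sqrt(a)|0> + sqrt(b)|1>:
alpha^2 = 0.32, beta^2 = 0.68
P(|0>) = alpha^2 + gamma * beta^2
= 0.32 + 0.4 * 0.68
= 0.32 + 0.2720
= 0.5920

0.5920


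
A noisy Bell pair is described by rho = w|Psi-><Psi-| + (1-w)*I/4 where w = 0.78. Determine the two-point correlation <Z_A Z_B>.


|Psi-> = (|01> - |10>)/sqrt(2)
For the pure Bell state, <Z_A Z_B> = -1 (Bell-state Pauli correlator).
The maximally-mixed part I/4 has tr(I/4 * P tensor P) = 0 for any traceless Pauli P.
So <Z_A Z_B>_rho = w * (-1) + (1 - w) * 0
= 0.78 * (-1)
= -0.7800

-0.7800


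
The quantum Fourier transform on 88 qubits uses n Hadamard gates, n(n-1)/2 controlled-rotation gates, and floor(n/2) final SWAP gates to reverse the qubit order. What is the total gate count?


Hadamard gates: 88
Controlled rotations: n*(n-1)/2 = 88*87/2 = 3828
SWAP gates: floor(n/2) = floor(88/2) = 44
Total = 88 + 3828 + 44
= 3960

3960


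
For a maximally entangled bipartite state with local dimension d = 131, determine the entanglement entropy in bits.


For a maximally entangled state in d x d:
S = log2(d) = log2(131)
= 7.0334

7.0334


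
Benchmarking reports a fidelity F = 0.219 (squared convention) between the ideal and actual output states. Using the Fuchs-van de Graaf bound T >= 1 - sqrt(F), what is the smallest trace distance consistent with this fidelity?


Fuchs-van de Graaf (squared-fidelity convention): 1 - sqrt(F) <= T <= sqrt(1 - F).
Lower bound: T >= 1 - sqrt(F)
sqrt(F) = sqrt(0.219) = 0.4680
T >= 1 - 0.4680
T >= 0.5320

0.5320


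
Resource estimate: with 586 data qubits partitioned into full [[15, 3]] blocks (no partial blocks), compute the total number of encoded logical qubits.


Each code block uses 15 physical qubits for 3 logical qubit(s).
Number of complete blocks = floor(586 / 15) = 39
Logical qubits = 39 * 3
= 117

117


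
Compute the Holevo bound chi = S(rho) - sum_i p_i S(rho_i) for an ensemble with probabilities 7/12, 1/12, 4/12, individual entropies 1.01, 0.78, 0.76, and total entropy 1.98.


chi = S(rho) - sum_i p_i * S(rho_i)
Weighted entropy = 7/12 * 1.01 + 1/12 * 0.78 + 4/12 * 0.76
= 0.9075
chi = 1.98 - 0.9075
= 1.0725

1.0725


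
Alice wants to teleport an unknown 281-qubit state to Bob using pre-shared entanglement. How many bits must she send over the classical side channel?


Quantum teleportation requires 2 classical bits per qubit teleported.
281 qubit(s) -> 2 * 281 = 562 classical bits

562


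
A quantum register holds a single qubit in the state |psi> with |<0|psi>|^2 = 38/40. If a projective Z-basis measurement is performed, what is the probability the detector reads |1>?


|alpha|^2 = 38/40 = 0.9500
|beta|^2 = 1 - 38/40 = 2/40 = 0.0500
P(|1>) = |beta|^2 = 0.0500

0.0500


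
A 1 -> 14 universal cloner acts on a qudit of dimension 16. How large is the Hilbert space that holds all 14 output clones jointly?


Output space = H^(tensor 14) where dim(H) = 16
dim = 16^14
= 256 (after 2 factors)
= 4096 (after 3 factors)
= 65536 (after 4 factors)
= 1048576 (after 5 factors)
= 16777216 (after 6 factors)
= 268435456 (after 7 factors)
= 4294967296 (after 8 factors)
= 68719476736 (after 9 factors)
= 1099511627776 (after 10 factors)
= 17592186044416 (after 11 factors)
= 281474976710656 (after 12 factors)
= 4503599627370496 (after 13 factors)
= 72057594037927936 (after 14 factors)
= 72057594037927936

72057594037927936


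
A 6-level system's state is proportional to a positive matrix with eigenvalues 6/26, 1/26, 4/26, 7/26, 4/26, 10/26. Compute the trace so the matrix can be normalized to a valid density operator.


tr(M) = sum of eigenvalues
= 6/26 + 1/26 + 4/26 + 7/26 + 4/26 + 10/26
= 32/26
= 1.2308

1.2308


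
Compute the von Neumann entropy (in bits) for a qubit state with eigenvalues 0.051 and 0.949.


S = -p*log2(p) - (1-p)*log2(1-p)
p = 0.0510, 1-p = 0.9490
= -0.0510 * log2(0.0510) - 0.9490 * log2(0.9490)
= -(-0.2190) - (-0.0717)
= 0.2906

0.2906


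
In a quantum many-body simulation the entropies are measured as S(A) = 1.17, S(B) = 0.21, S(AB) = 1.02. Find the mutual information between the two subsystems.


I(A:B) = S(A) + S(B) - S(AB)
= 1.17 + 0.21 - 1.02
= 0.3600

0.3600


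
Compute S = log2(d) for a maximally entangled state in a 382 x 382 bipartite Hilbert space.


For a maximally entangled state in d x d:
S = log2(d) = log2(382)
= 8.5774

8.5774


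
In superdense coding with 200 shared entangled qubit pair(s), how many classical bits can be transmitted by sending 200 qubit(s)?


Superdense coding allows 2 classical bits per shared entangled pair.
200 pair(s) -> 2 * 200 = 400 classical bits

400


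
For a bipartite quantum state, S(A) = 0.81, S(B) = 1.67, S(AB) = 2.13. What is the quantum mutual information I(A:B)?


I(A:B) = S(A) + S(B) - S(AB)
= 0.81 + 1.67 - 2.13
= 0.3500

0.3500


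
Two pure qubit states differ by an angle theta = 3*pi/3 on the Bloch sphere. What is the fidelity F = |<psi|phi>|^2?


For states separated by angle theta on Bloch sphere:
F = cos^2(theta/2)
theta = 3*pi/3 = 3.1416
theta/2 = 1.5708
cos(theta/2) = 0.0000
F = 0.0000

0.0000


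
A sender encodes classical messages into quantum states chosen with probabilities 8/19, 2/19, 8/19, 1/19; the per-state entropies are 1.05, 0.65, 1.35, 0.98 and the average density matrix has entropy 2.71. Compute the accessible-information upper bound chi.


chi = S(rho) - sum_i p_i * S(rho_i)
Weighted entropy = 8/19 * 1.05 + 2/19 * 0.65 + 8/19 * 1.35 + 1/19 * 0.98
= 1.1305
chi = 2.71 - 1.1305
= 1.5795

1.5795


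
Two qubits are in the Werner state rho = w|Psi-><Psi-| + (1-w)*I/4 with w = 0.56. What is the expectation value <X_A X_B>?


|Psi-> = (|01> - |10>)/sqrt(2)
For the pure Bell state, <X_A X_B> = -1 (Bell-state Pauli correlator).
The maximally-mixed part I/4 has tr(I/4 * P tensor P) = 0 for any traceless Pauli P.
So <X_A X_B>_rho = w * (-1) + (1 - w) * 0
= 0.56 * (-1)
= -0.5600

-0.5600


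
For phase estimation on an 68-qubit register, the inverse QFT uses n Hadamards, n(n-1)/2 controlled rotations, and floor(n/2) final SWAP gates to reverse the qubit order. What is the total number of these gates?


Hadamard gates: 68
Controlled rotations: n*(n-1)/2 = 68*67/2 = 2278
SWAP gates: floor(n/2) = floor(68/2) = 34
Total = 68 + 2278 + 34
= 2380

2380


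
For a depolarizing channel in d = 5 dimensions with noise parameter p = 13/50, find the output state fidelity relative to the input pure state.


F = (1-p) + p/d
= (1 - 0.2600) + 0.2600/5
= 0.7400 + 0.0520
= 0.7920

0.7920


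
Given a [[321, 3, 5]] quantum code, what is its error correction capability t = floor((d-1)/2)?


Code parameters: [[321, 3, 5]], distance d = 5.
Number of correctable errors = floor((d-1)/2)
= floor((5 - 1)/2)
= floor(4/2)
= 2

2


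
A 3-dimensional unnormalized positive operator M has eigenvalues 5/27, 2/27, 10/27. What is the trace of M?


tr(M) = sum of eigenvalues
= 5/27 + 2/27 + 10/27
= 17/27
= 0.6296

0.6296


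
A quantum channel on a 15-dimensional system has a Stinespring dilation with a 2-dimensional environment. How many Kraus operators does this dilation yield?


Tracing out the environment in an orthonormal basis {|i>_E} gives Kraus operators K_i = <i|_E U |0>_E.
Number of Kraus operators = dim(H_env) = d_env
= 2

2


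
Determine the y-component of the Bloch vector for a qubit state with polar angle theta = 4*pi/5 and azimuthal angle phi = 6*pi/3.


theta = 2.5133, phi = 6.2832
r_y = sin(theta)*sin(phi) = 0.5878 * 0.0000
r_y = 0.0000

0.0000
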